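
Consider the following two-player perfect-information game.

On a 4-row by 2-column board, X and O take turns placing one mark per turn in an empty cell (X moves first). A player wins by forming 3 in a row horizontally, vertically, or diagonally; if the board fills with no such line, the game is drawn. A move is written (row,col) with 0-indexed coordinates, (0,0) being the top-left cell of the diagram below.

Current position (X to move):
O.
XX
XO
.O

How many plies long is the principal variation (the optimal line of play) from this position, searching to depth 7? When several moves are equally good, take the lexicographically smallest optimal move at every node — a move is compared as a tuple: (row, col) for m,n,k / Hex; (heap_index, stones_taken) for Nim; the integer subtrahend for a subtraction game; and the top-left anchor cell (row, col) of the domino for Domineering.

PV length from [O./XX/XO/.O]: 1 ply

[O./XX/XO/.O] X move#1: (0,1):+0/OX/XX/XO/.O, (3,0):+1/O./XX/XO/XO*
[O./XX/XO/XO] end (terminal -1, O#2); searched O./XX/XO/.O to 7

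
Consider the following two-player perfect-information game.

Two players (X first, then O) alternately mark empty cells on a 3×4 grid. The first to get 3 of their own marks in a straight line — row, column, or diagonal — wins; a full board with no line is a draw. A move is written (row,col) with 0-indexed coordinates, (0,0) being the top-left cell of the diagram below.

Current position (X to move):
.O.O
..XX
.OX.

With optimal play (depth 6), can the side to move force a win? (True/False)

[.O.O/..XX/.OX.] X move#1: (0,0):-1/XO.O/..XX/.OX., (0,2):+1/.OXO/..XX/.OX.*, (1,0):-1/.O.O/X.XX/.OX., (1,1):+1/.O.O/.XXX/.OX., (2,0):-1/.O.O/..XX/XOX., (2,3):-1/.O.O/..XX/.OXX
[.OXO/..XX/.OX.] end (terminal -1, O#2); searched .O.O/..XX/.OX. to 6

X winning at [.O.O/..XX/.OX.]: True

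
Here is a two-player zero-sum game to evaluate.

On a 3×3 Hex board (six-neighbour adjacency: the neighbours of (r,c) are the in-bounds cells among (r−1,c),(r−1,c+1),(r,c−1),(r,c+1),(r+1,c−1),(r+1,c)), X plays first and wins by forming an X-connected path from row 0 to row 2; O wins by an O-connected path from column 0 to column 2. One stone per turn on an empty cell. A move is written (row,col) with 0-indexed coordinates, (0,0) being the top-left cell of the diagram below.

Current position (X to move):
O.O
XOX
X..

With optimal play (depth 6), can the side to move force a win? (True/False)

ply 1, X at O.O/XOX/X.. | (0,1)=+1→OXO/XOX/X..*; (2,1)=-1→O.O/XOX/XX.; (2,2)=-1→O.O/XOX/X.X
ply 2: OXO/XOX/X.. is terminal -1 (O); from O.O/XOX/X.. depth 6

X winning at [O.O/XOX/X..]: True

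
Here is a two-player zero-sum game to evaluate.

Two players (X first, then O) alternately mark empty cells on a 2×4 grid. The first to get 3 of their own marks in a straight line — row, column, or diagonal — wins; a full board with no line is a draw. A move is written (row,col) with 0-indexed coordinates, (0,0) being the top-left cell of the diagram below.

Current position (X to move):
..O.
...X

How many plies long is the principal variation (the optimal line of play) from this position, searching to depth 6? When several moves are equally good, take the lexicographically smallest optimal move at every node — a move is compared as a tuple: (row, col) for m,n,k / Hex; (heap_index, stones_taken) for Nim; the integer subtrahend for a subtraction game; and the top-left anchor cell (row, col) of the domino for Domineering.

PV length from [..O./...X]: 6 plies

p1 X@[..O./...X]: (0,0)[X.O./...X]+0* (0,1)[.XO./...X]+0 (0,3)[..OX/...X]+0 (1,0)[..O./X..X]-1 (1,1)[..O./.X.X]+0 (1,2)[..O./..XX]+0
p2 O@[X.O./...X]: (0,1)[XOO./...X]+0* (0,3)[X.OO/...X]+0 (1,0)[X.O./O..X]+0 (1,1)[X.O./.O.X]+0 (1,2)[X.O./..OX]+0
p3 X@[XOO./...X]: (0,3)[XOOX/...X]+0* (1,0)[XOO./X..X]-1 (1,1)[XOO./.X.X]-1 (1,2)[XOO./..XX]-1
p4 O@[XOOX/...X]: (1,0)[XOOX/O..X]+0* (1,1)[XOOX/.O.X]+0 (1,2)[XOOX/..OX]+0
p5 X@[XOOX/O..X]: (1,1)[XOOX/OX.X]+0* (1,2)[XOOX/O.XX]+0
p6 O@[XOOX/OX.X]: (1,2)[XOOX/OXOX]+0*
p7 X@[XOOX/OXOX] terminal +0; root [..O./...X] d6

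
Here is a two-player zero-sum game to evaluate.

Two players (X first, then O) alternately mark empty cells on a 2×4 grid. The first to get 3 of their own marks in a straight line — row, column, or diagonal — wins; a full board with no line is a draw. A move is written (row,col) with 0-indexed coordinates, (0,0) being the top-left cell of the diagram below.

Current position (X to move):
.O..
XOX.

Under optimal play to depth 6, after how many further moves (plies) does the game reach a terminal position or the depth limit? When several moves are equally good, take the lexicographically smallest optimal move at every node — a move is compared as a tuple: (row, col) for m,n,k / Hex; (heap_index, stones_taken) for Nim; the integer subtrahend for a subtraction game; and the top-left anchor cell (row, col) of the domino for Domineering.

[.O../XOX.] X move#1: (0,0):+0/XO../XOX.*, (0,2):+0/.OX./XOX., (0,3):+0/.O.X/XOX., (1,3):-1/.O../XOXX
[XO../XOX.] O move#2: (0,2):+0/XOO./XOX.*, (0,3):+0/XO.O/XOX., (1,3):+0/XO../XOXO
[XOO./XOX.] X move#3: (0,3):+0/XOOX/XOX.*, (1,3):-1/XOO./XOXX
[XOOX/XOX.] O move#4: (1,3):+0/XOOX/XOXO*
[XOOX/XOXO] end (terminal +0, X#5); searched .O../XOX. to 6

PV length from [.O../XOX.]: 4 plies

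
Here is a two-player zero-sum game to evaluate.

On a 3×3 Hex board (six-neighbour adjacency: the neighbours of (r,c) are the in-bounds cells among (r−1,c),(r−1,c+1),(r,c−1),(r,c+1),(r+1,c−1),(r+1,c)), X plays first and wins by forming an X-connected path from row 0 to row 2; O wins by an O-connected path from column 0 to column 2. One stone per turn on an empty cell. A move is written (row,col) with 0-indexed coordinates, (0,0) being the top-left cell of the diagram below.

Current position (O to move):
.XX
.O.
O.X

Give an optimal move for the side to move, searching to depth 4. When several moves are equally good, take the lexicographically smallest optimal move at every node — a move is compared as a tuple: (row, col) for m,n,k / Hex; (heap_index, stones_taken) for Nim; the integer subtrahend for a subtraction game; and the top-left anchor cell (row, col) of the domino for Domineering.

[.XX/.O./O.X] O move#1: (0,0):-1/OXX/.O./O.X, (1,0):-1/.XX/OO./O.X, (1,2):+1/.XX/.OO/O.X*, (2,1):-1/.XX/.O./OOX
[.XX/.OO/O.X] end (terminal -1, X#2); searched .XX/.O./O.X to 4

O's best at [.XX/.O./O.X]: (1,2)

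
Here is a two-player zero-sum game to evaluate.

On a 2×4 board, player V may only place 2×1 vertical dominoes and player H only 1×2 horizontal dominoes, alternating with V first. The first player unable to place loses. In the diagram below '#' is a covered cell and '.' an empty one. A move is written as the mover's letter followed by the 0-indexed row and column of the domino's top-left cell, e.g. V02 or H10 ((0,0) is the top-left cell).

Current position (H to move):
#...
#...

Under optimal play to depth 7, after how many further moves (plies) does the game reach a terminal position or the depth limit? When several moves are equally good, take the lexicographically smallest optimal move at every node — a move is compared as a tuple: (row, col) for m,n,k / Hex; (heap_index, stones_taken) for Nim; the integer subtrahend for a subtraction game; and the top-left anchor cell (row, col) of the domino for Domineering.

PV length from [#.../#...]: 3 plies

ply 1, H at #.../#... | H01=+1→###./#...*; H02=+1→#.##/#...; H11=+1→#.../###.; H12=+1→#.../#.##
ply 2, V at ###./#... | V03=-1→####/#..#*
ply 3, H at ####/#..# | H11=+1→####/####*
ply 4: ####/#### is terminal -1 (V); from #.../#... depth 7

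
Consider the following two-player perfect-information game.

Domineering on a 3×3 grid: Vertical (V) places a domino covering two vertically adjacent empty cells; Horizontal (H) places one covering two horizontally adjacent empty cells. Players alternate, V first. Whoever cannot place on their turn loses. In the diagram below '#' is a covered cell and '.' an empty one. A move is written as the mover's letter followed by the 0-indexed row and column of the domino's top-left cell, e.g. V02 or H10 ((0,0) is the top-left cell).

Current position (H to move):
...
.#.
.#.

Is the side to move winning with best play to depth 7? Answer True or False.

H winning at [.../.#./.#.]: False

[.../.#./.#.] H move#1: H00:-1/##./.#./.#.*, H01:-1/.##/.#./.#.
[##./.#./.#.] V move#2: V02:+1/###/.##/.#.*, V10:+1/##./##./##., V12:+1/##./.##/.##
[###/.##/.#.] end (terminal -1, H#3); searched .../.#./.#. to 7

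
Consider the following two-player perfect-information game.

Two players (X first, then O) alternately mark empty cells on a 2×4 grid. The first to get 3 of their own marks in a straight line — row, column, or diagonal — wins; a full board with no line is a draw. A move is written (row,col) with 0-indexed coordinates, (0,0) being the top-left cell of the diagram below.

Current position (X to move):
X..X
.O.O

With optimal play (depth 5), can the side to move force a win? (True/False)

ply 1, X at X..X/.O.O | (0,1)=-1→XX.X/.O.O; (0,2)=-1→X.XX/.O.O; (1,0)=-1→X..X/XO.O; (1,2)=+0→X..X/.OXO*
ply 2, O at X..X/.OXO | (0,1)=+0→XO.X/.OXO*; (0,2)=+0→X.OX/.OXO; (1,0)=+0→X..X/OOXO
ply 3, X at XO.X/.OXO | (0,2)=+0→XOXX/.OXO*; (1,0)=+0→XO.X/XOXO
ply 4, O at XOXX/.OXO | (1,0)=+0→XOXX/OOXO*
ply 5: XOXX/OOXO is terminal +0 (X); from X..X/.O.O depth 5

X winning at [X..X/.O.O]: False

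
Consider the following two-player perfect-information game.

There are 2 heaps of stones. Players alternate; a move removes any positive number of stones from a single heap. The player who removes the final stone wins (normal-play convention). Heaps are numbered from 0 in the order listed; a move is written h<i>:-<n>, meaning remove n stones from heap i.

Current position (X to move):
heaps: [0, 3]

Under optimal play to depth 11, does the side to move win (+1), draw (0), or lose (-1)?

value((0,3), X) = +1

ply 1, X at (0,3) | h1:-1=-1→(0,2); h1:-2=-1→(0,1); h1:-3=+1→(0,0)*
ply 2: (0,0) is terminal -1 (O); from (0,3) depth 11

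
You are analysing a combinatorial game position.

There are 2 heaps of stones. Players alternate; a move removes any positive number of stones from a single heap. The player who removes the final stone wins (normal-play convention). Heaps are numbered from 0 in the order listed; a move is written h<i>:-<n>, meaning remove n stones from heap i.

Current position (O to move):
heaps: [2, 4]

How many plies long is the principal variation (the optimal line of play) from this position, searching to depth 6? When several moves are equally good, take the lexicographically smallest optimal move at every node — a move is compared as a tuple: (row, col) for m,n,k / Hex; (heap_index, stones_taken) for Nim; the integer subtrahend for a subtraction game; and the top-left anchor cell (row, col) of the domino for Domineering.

PV length from [(2,4)]: 5 plies

ply 1, O at (2,4) | h0:-1=-1→(1,4); h0:-2=-1→(0,4); h1:-1=-1→(2,3); h1:-2=+1→(2,2)*; h1:-3=-1→(2,1); h1:-4=-1→(2,0)
ply 2, X at (2,2) | h0:-1=-1→(1,2)*; h0:-2=-1→(0,2); h1:-1=-1→(2,1); h1:-2=-1→(2,0)
ply 3, O at (1,2) | h0:-1=-1→(0,2); h1:-1=+1→(1,1)*; h1:-2=-1→(1,0)
ply 4, X at (1,1) | h0:-1=-1→(0,1)*; h1:-1=-1→(1,0)
ply 5, O at (0,1) | h1:-1=+1→(0,0)*
ply 6: (0,0) is terminal -1 (X); from (2,4) depth 6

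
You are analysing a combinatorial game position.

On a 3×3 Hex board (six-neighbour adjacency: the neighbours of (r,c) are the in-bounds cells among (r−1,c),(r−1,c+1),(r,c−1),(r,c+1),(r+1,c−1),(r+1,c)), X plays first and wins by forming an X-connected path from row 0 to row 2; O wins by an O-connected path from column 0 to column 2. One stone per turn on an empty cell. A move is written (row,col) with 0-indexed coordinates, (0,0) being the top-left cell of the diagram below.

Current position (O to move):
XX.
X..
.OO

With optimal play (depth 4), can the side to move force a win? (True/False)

O winning at [XX./X../.OO]: True

[XX./X../.OO] O move#1: (0,2):-1/XXO/X../.OO, (1,1):-1/XX./XO./.OO, (1,2):-1/XX./X.O/.OO, (2,0):+1/XX./X../OOO*
[XX./X../OOO] end (terminal -1, X#2); searched XX./X../.OO to 4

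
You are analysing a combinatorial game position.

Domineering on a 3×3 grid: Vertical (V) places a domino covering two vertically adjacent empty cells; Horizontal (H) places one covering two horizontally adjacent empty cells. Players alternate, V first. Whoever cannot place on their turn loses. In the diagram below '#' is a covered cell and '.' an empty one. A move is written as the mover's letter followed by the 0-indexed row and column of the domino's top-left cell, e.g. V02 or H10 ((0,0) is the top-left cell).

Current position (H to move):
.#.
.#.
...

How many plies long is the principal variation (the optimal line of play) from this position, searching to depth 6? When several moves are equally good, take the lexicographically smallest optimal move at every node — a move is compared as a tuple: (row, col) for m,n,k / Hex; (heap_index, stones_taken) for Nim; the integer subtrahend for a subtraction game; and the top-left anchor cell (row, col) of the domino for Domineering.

PV length from [.#./.#./...]: 2 plies

[.#./.#./...] H move#1: H20:-1/.#./.#./##.*, H21:-1/.#./.#./.##
[.#./.#./##.] V move#2: V00:+1/##./##./##.*, V02:+1/.##/.##/##., V12:+1/.#./.##/###
[##./##./##.] end (terminal -1, H#3); searched .#./.#./... to 6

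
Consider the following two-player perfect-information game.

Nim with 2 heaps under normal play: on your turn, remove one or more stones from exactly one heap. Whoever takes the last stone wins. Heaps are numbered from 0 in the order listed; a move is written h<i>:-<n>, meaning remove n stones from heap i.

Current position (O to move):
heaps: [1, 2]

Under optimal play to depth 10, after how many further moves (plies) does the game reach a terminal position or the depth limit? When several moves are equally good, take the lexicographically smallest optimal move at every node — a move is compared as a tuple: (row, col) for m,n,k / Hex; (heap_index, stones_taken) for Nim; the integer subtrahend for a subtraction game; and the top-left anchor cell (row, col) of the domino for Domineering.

p1 O@[(1,2)]: h0:-1[(0,2)]-1 h1:-1[(1,1)]+1* h1:-2[(1,0)]-1
p2 X@[(1,1)]: h0:-1[(0,1)]-1* h1:-1[(1,0)]-1
p3 O@[(0,1)]: h1:-1[(0,0)]+1*
p4 X@[(0,0)] terminal -1; root [(1,2)] d10

PV length from [(1,2)]: 3 plies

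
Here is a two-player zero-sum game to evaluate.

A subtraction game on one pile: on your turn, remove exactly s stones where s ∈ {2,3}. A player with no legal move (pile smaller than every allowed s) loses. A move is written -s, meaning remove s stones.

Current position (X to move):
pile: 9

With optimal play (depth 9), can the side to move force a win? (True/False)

p1 X@[9]: -2[7]-1 -3[6]+1*
p2 O@[6]: -2[4]-1* -3[3]-1
p3 X@[4]: -2[2]-1 -3[1]+1*
p4 O@[1] terminal -1; root [9] d9

X winning at [9]: True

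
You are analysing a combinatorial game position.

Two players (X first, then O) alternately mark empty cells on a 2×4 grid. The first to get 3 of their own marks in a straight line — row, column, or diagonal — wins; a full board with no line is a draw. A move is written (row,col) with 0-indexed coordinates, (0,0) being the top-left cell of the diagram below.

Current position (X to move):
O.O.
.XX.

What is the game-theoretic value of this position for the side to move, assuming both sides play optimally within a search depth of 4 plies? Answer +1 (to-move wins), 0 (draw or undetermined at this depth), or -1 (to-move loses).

ply 1, X at O.O./.XX. | (0,1)=+1→OXO./.XX.*; (0,3)=-1→O.OX/.XX.; (1,0)=+1→O.O./XXX.; (1,3)=+1→O.O./.XXX
ply 2, O at OXO./.XX. | (0,3)=-1→OXOO/.XX.*; (1,0)=-1→OXO./OXX.; (1,3)=-1→OXO./.XXO
ply 3, X at OXOO/.XX. | (1,0)=+1→OXOO/XXX.*; (1,3)=+1→OXOO/.XXX
ply 4: OXOO/XXX. is terminal -1 (O); from O.O./.XX. depth 4

value(O.O./.XX., X) = +1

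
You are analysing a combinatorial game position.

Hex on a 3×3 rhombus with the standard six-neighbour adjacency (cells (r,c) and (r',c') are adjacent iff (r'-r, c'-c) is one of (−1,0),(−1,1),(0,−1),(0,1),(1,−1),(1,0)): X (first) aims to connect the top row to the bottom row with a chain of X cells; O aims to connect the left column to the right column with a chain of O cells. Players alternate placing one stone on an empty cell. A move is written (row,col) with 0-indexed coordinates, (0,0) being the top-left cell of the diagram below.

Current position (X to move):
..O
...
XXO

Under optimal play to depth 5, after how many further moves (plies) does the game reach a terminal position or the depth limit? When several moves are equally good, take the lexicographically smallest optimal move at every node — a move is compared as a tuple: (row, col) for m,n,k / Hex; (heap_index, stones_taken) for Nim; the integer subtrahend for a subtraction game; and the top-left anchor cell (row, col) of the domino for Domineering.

PV length from [..O/.../XXO]: 3 plies

p1 X@[..O/.../XXO]: (0,0)[X.O/.../XXO]-1 (0,1)[.XO/.../XXO]+1* (1,0)[..O/X../XXO]+1 (1,1)[..O/.X./XXO]-1 (1,2)[..O/..X/XXO]-1
p2 O@[.XO/.../XXO]: (0,0)[OXO/.../XXO]-1* (1,0)[.XO/O../XXO]-1 (1,1)[.XO/.O./XXO]-1 (1,2)[.XO/..O/XXO]-1
p3 X@[OXO/.../XXO]: (1,0)[OXO/X../XXO]+1* (1,1)[OXO/.X./XXO]+1 (1,2)[OXO/..X/XXO]+1
p4 O@[OXO/X../XXO] terminal -1; root [..O/.../XXO] d5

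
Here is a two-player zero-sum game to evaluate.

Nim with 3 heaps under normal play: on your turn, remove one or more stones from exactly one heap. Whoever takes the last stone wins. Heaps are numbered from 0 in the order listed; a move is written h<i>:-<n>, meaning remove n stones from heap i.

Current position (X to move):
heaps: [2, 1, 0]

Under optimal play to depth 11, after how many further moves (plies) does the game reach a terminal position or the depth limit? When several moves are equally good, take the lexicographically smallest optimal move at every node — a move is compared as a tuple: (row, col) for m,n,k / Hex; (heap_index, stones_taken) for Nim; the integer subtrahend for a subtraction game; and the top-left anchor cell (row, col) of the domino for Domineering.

PV length from [(2,1,0)]: 3 plies

ply 1, X at (2,1,0) | h0:-1=+1→(1,1,0)*; h0:-2=-1→(0,1,0); h1:-1=-1→(2,0,0)
ply 2, O at (1,1,0) | h0:-1=-1→(0,1,0)*; h1:-1=-1→(1,0,0)
ply 3, X at (0,1,0) | h1:-1=+1→(0,0,0)*
ply 4: (0,0,0) is terminal -1 (O); from (2,1,0) depth 11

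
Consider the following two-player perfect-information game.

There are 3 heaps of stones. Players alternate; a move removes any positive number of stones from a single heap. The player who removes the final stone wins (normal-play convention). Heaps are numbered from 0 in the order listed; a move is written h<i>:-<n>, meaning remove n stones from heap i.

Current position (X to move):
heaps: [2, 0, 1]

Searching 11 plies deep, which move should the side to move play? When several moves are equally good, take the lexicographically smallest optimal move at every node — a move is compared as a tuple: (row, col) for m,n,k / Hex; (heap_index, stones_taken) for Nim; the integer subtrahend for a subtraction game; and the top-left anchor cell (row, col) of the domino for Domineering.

p1 X@[(2,0,1)]: h0:-1[(1,0,1)]+1* h0:-2[(0,0,1)]-1 h2:-1[(2,0,0)]-1
p2 O@[(1,0,1)]: h0:-1[(0,0,1)]-1* h2:-1[(1,0,0)]-1
p3 X@[(0,0,1)]: h2:-1[(0,0,0)]+1*
p4 O@[(0,0,0)] terminal -1; root [(2,0,1)] d11

X's best at [(2,0,1)]: h0:-1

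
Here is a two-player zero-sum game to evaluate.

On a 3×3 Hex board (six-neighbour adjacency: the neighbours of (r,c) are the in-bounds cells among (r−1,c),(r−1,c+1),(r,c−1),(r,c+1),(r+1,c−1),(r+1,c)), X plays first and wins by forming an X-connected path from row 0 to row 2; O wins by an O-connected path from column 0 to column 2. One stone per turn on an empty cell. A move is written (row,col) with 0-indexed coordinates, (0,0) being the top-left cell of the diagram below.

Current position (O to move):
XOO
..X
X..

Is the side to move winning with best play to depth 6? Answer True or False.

O winning at [XOO/..X/X..]: True

[XOO/..X/X..] O move#1: (1,0):+1/XOO/O.X/X..*, (1,1):-1/XOO/.OX/X.., (2,1):-1/XOO/..X/XO., (2,2):-1/XOO/..X/X.O
[XOO/O.X/X..] end (terminal -1, X#2); searched XOO/..X/X.. to 6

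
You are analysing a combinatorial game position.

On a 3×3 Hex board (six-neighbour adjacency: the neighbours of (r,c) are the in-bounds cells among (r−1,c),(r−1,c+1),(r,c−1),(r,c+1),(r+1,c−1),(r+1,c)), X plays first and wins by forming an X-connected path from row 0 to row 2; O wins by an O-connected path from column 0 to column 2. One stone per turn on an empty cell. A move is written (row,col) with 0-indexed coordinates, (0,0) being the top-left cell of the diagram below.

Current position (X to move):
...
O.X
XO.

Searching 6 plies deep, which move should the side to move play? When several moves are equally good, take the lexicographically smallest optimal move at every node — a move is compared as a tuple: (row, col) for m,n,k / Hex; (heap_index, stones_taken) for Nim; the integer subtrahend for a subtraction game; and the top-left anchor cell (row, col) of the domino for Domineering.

p1 X@[.../O.X/XO.]: (0,0)[X../O.X/XO.]-1 (0,1)[.X./O.X/XO.]-1 (0,2)[..X/O.X/XO.]+1* (1,1)[.../OXX/XO.]+1 (2,2)[.../O.X/XOX]-1
p2 O@[..X/O.X/XO.]: (0,0)[O.X/O.X/XO.]-1* (0,1)[.OX/O.X/XO.]-1 (1,1)[..X/OOX/XO.]-1 (2,2)[..X/O.X/XOO]-1
p3 X@[O.X/O.X/XO.]: (0,1)[OXX/O.X/XO.]+1* (1,1)[O.X/OXX/XO.]+1 (2,2)[O.X/O.X/XOX]+1
p4 O@[OXX/O.X/XO.]: (1,1)[OXX/OOX/XO.]-1* (2,2)[OXX/O.X/XOO]-1
p5 X@[OXX/OOX/XO.]: (2,2)[OXX/OOX/XOX]+1*
p6 O@[OXX/OOX/XOX] terminal -1; root [.../O.X/XO.] d6

X's best at [.../O.X/XO.]: (0,2)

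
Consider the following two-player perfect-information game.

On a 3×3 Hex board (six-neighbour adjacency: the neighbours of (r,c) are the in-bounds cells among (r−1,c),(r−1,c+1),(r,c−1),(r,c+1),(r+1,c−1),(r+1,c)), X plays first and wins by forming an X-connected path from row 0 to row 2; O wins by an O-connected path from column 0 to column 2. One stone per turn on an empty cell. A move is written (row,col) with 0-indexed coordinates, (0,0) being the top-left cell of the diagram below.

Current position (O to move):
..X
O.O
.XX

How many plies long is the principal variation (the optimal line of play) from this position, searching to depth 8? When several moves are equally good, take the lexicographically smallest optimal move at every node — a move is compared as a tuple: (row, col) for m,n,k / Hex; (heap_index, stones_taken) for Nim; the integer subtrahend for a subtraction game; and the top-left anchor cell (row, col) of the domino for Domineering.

ply 1, O at ..X/O.O/.XX | (0,0)=-1→O.X/O.O/.XX; (0,1)=-1→.OX/O.O/.XX; (1,1)=+1→..X/OOO/.XX*; (2,0)=-1→..X/O.O/OXX
ply 2: ..X/OOO/.XX is terminal -1 (X); from ..X/O.O/.XX depth 8

PV length from [..X/O.O/.XX]: 1 ply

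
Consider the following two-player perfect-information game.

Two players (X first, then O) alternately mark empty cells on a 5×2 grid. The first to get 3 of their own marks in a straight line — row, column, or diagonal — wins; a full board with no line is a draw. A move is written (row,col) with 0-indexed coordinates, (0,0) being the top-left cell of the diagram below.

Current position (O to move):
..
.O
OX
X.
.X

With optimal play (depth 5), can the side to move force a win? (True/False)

ply 1, O at ../.O/OX/X./.X | (0,0)=-1→O./.O/OX/X./.X; (0,1)=-1→.O/.O/OX/X./.X; (1,0)=-1→../OO/OX/X./.X; (3,1)=+0→../.O/OX/XO/.X*; (4,0)=-1→../.O/OX/X./OX
ply 2, X at ../.O/OX/XO/.X | (0,0)=+0→X./.O/OX/XO/.X*; (0,1)=+0→.X/.O/OX/XO/.X; (1,0)=+0→../XO/OX/XO/.X; (4,0)=+0→../.O/OX/XO/XX
ply 3, O at X./.O/OX/XO/.X | (0,1)=+0→XO/.O/OX/XO/.X*; (1,0)=+0→X./OO/OX/XO/.X; (4,0)=+0→X./.O/OX/XO/OX
ply 4, X at XO/.O/OX/XO/.X | (1,0)=+0→XO/XO/OX/XO/.X*; (4,0)=+0→XO/.O/OX/XO/XX
ply 5, O at XO/XO/OX/XO/.X | (4,0)=+0→XO/XO/OX/XO/OX*
ply 6: XO/XO/OX/XO/OX is terminal +0 (X); from ../.O/OX/X./.X depth 5

O winning at [../.O/OX/X./.X]: False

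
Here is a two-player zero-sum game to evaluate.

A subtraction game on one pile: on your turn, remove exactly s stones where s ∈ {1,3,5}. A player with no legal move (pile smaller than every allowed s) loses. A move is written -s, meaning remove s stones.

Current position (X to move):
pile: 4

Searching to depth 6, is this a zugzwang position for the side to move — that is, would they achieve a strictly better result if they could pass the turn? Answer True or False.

zugzwang(4, X) = True

[4] X move#1: -1:-1/3*, -3:-1/1
[3] O move#2: -1:+1/2*, -3:+1/0
[2] X move#3: -1:-1/1*
[1] O move#4: -1:+1/0*
[0] end (terminal -1, X#5); searched 4 to 6
pass branch (O moves first from the same position):
  | [4] O move#1: -1:-1/3*, -3:-1/1
  | [3] X move#2: -1:+1/2*, -3:+1/0
  | [2] O move#3: -1:-1/1*
  | [1] X move#4: -1:+1/0*
  | [0] end (terminal -1, O#5); searched 4 to 6
X moving scores -1; X passing scores +1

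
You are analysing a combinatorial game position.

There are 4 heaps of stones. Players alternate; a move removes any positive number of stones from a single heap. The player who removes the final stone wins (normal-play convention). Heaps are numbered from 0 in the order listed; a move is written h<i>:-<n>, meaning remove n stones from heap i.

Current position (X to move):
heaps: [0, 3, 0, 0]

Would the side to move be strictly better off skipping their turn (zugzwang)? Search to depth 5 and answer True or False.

ply 1, X at (0,3,0,0) | h1:-1=-1→(0,2,0,0); h1:-2=-1→(0,1,0,0); h1:-3=+1→(0,0,0,0)*
ply 2: (0,0,0,0) is terminal -1 (O); from (0,3,0,0) depth 5
pass branch (O moves first from the same position):
  | ply 1, O at (0,3,0,0) | h1:-1=-1→(0,2,0,0); h1:-2=-1→(0,1,0,0); h1:-3=+1→(0,0,0,0)*
  | ply 2: (0,0,0,0) is terminal -1 (X); from (0,3,0,0) depth 5
X moving scores +1; X passing scores -1

zugzwang((0,3,0,0), X) = False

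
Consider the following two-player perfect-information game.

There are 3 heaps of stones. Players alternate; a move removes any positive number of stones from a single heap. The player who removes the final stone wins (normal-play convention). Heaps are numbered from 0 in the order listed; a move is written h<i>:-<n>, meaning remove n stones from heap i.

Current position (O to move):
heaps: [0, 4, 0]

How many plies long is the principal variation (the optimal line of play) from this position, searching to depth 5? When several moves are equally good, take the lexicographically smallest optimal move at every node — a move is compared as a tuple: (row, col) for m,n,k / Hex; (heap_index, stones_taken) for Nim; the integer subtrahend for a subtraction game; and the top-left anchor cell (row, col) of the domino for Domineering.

PV length from [(0,4,0)]: 1 ply

p1 O@[(0,4,0)]: h1:-1[(0,3,0)]-1 h1:-2[(0,2,0)]-1 h1:-3[(0,1,0)]-1 h1:-4[(0,0,0)]+1*
p2 X@[(0,0,0)] terminal -1; root [(0,4,0)] d5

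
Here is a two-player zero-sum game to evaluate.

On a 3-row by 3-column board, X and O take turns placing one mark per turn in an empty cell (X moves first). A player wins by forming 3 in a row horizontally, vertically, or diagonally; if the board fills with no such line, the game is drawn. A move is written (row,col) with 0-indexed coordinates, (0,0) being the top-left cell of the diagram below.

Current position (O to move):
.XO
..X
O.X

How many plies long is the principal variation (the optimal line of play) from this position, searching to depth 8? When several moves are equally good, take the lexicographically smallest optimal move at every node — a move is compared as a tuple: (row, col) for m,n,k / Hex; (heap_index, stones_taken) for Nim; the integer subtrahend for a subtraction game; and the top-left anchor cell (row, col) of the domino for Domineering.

PV length from [.XO/..X/O.X]: 3 plies

ply 1, O at .XO/..X/O.X | (0,0)=+1→OXO/..X/O.X*; (1,0)=+1→.XO/O.X/O.X; (1,1)=+1→.XO/.OX/O.X; (2,1)=-1→.XO/..X/OOX
ply 2, X at OXO/..X/O.X | (1,0)=-1→OXO/X.X/O.X*; (1,1)=-1→OXO/.XX/O.X; (2,1)=-1→OXO/..X/OXX
ply 3, O at OXO/X.X/O.X | (1,1)=+1→OXO/XOX/O.X*; (2,1)=-1→OXO/X.X/OOX
ply 4: OXO/XOX/O.X is terminal -1 (X); from .XO/..X/O.X depth 8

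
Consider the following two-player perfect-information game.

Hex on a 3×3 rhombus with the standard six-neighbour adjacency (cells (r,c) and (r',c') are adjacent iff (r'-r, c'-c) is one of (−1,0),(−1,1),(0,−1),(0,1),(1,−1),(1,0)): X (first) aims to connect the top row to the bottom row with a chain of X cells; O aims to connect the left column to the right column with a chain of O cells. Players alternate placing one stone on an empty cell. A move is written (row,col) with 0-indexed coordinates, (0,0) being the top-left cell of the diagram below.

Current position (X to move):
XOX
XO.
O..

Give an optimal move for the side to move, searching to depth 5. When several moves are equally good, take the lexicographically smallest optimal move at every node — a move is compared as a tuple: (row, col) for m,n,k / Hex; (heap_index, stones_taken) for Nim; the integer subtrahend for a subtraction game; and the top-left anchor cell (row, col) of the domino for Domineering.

X's best at [XOX/XO./O..]: (1,2)

[XOX/XO./O..] X move#1: (1,2):+1/XOX/XOX/O..*, (2,1):-1/XOX/XO./OX., (2,2):-1/XOX/XO./O.X
[XOX/XOX/O..] O move#2: (2,1):-1/XOX/XOX/OO.*, (2,2):-1/XOX/XOX/O.O
[XOX/XOX/OO.] X move#3: (2,2):+1/XOX/XOX/OOX*
[XOX/XOX/OOX] end (terminal -1, O#4); searched XOX/XO./O.. to 5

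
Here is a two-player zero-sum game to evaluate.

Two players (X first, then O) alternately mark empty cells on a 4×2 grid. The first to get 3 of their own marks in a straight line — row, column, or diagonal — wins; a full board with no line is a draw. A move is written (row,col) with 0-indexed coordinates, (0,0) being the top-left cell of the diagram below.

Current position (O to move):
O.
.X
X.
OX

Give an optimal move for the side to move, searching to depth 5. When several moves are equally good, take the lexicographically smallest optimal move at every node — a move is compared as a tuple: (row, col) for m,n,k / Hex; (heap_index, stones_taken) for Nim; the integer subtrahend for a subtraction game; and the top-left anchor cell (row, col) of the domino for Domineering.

ply 1, O at O./.X/X./OX | (0,1)=-1→OO/.X/X./OX; (1,0)=-1→O./OX/X./OX; (2,1)=+0→O./.X/XO/OX*
ply 2, X at O./.X/XO/OX | (0,1)=+0→OX/.X/XO/OX*; (1,0)=+0→O./XX/XO/OX
ply 3, O at OX/.X/XO/OX | (1,0)=+0→OX/OX/XO/OX*
ply 4: OX/OX/XO/OX is terminal +0 (X); from O./.X/X./OX depth 5

O's best at [O./.X/X./OX]: (2,1)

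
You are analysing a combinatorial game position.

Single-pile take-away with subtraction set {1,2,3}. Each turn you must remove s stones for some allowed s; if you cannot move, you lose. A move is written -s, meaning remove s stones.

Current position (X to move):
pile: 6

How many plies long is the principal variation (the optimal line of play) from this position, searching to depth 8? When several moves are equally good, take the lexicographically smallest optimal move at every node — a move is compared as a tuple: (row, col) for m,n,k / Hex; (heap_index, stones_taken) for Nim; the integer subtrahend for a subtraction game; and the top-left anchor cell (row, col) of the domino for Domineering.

[6] X move#1: -1:-1/5, -2:+1/4*, -3:-1/3
[4] O move#2: -1:-1/3*, -2:-1/2, -3:-1/1
[3] X move#3: -1:-1/2, -2:-1/1, -3:+1/0*
[0] end (terminal -1, O#4); searched 6 to 8

PV length from [6]: 3 plies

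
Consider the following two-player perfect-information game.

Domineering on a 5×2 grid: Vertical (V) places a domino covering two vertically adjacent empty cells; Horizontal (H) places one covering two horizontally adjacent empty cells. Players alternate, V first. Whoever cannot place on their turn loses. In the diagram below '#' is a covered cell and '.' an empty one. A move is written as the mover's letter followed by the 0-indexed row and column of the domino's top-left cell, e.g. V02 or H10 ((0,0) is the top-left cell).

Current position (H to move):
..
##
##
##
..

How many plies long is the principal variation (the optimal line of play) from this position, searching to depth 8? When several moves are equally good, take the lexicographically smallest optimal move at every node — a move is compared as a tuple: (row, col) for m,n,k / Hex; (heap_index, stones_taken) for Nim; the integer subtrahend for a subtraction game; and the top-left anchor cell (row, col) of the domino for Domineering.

p1 H@[../##/##/##/..]: H00[##/##/##/##/..]+1* H40[../##/##/##/##]+1
p2 V@[##/##/##/##/..] terminal -1; root [../##/##/##/..] d8

PV length from [../##/##/##/..]: 1 ply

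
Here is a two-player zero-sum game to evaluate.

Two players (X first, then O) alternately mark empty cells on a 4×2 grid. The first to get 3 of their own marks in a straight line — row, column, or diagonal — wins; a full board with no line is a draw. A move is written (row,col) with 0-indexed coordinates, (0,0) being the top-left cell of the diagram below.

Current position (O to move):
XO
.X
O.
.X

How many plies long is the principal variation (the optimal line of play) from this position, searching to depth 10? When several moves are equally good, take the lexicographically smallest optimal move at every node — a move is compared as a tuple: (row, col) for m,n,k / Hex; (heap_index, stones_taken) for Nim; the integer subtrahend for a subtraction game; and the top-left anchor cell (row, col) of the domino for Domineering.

PV length from [XO/.X/O./.X]: 3 plies

p1 O@[XO/.X/O./.X]: (1,0)[XO/OX/O./.X]-1 (2,1)[XO/.X/OO/.X]+0* (3,0)[XO/.X/O./OX]-1
p2 X@[XO/.X/OO/.X]: (1,0)[XO/XX/OO/.X]+0* (3,0)[XO/.X/OO/XX]+0
p3 O@[XO/XX/OO/.X]: (3,0)[XO/XX/OO/OX]+0*
p4 X@[XO/XX/OO/OX] terminal +0; root [XO/.X/O./.X] d10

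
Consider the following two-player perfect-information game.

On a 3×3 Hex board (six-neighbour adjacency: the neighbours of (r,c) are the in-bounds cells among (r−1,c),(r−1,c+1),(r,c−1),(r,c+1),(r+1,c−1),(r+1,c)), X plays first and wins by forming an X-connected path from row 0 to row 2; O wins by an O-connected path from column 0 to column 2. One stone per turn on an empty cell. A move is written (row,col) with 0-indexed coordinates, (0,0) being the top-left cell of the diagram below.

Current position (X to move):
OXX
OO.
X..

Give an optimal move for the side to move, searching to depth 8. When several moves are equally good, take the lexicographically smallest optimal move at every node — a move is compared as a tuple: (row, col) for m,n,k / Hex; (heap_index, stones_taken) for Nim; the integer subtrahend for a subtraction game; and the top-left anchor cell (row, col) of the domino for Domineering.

X's best at [OXX/OO./X..]: (1,2)

ply 1, X at OXX/OO./X.. | (1,2)=+1→OXX/OOX/X..*; (2,1)=-1→OXX/OO./XX.; (2,2)=-1→OXX/OO./X.X
ply 2, O at OXX/OOX/X.. | (2,1)=-1→OXX/OOX/XO.*; (2,2)=-1→OXX/OOX/X.O
ply 3, X at OXX/OOX/XO. | (2,2)=+1→OXX/OOX/XOX*
ply 4: OXX/OOX/XOX is terminal -1 (O); from OXX/OO./X.. depth 8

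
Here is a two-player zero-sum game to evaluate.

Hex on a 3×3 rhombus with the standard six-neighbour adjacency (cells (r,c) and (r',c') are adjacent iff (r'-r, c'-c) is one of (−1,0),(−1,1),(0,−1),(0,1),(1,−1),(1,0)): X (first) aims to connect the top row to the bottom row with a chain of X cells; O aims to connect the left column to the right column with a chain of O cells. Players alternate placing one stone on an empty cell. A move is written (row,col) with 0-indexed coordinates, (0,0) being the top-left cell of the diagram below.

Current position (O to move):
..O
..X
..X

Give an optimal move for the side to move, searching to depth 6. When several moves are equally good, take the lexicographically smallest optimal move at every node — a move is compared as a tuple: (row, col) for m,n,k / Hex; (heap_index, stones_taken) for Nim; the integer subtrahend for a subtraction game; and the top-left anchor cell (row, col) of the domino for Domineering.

p1 O@[..O/..X/..X]: (0,0)[O.O/..X/..X]+1* (0,1)[.OO/..X/..X]+1 (1,0)[..O/O.X/..X]+1 (1,1)[..O/.OX/..X]+1 (2,0)[..O/..X/O.X]+1 (2,1)[..O/..X/.OX]-1
p2 X@[O.O/..X/..X]: (0,1)[OXO/..X/..X]-1* (1,0)[O.O/X.X/..X]-1 (1,1)[O.O/.XX/..X]-1 (2,0)[O.O/..X/X.X]-1 (2,1)[O.O/..X/.XX]-1
p3 O@[OXO/..X/..X]: (1,0)[OXO/O.X/..X]-1 (1,1)[OXO/.OX/..X]+1* (2,0)[OXO/..X/O.X]-1 (2,1)[OXO/..X/.OX]-1
p4 X@[OXO/.OX/..X]: (1,0)[OXO/XOX/..X]-1* (2,0)[OXO/.OX/X.X]-1 (2,1)[OXO/.OX/.XX]-1
p5 O@[OXO/XOX/..X]: (2,0)[OXO/XOX/O.X]+1* (2,1)[OXO/XOX/.OX]-1
p6 X@[OXO/XOX/O.X] terminal -1; root [..O/..X/..X] d6

O's best at [..O/..X/..X]: (0,0)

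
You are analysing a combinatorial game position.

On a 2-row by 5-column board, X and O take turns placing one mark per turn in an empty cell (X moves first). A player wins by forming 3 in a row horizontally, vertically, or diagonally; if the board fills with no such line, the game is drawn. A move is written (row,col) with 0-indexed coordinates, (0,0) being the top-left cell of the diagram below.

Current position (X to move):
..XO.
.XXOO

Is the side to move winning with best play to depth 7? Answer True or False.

p1 X@[..XO./.XXOO]: (0,0)[X.XO./.XXOO]+1* (0,1)[.XXO./.XXOO]+1 (0,4)[..XOX/.XXOO]+0 (1,0)[..XO./XXXOO]+1
p2 O@[X.XO./.XXOO]: (0,1)[XOXO./.XXOO]-1* (0,4)[X.XOO/.XXOO]-1 (1,0)[X.XO./OXXOO]-1
p3 X@[XOXO./.XXOO]: (0,4)[XOXOX/.XXOO]+0 (1,0)[XOXO./XXXOO]+1*
p4 O@[XOXO./XXXOO] terminal -1; root [..XO./.XXOO] d7

X winning at [..XO./.XXOO]: True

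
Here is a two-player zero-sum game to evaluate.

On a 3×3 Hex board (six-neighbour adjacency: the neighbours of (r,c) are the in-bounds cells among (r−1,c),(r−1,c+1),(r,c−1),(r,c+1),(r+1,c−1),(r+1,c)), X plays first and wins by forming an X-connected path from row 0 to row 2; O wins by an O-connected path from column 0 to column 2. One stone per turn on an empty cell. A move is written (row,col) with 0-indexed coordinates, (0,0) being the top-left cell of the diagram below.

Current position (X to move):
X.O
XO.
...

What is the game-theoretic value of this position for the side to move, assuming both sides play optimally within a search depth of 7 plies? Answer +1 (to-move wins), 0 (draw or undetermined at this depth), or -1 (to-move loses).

value(X.O/XO./..., X) = +1

p1 X@[X.O/XO./...]: (0,1)[XXO/XO./...]-1 (1,2)[X.O/XOX/...]-1 (2,0)[X.O/XO./X..]+1* (2,1)[X.O/XO./.X.]-1 (2,2)[X.O/XO./..X]-1
p2 O@[X.O/XO./X..] terminal -1; root [X.O/XO./...] d7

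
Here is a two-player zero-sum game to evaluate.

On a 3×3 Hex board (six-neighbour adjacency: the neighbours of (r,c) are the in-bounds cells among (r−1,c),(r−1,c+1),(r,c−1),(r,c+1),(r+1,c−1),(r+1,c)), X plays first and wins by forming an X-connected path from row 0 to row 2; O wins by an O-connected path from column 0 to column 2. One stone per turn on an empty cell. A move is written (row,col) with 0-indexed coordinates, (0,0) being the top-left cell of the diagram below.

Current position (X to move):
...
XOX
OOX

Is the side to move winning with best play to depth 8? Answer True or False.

[.../XOX/OOX] X move#1: (0,0):-1/X../XOX/OOX, (0,1):-1/.X./XOX/OOX, (0,2):+1/..X/XOX/OOX*
[..X/XOX/OOX] end (terminal -1, O#2); searched .../XOX/OOX to 8

X winning at [.../XOX/OOX]: True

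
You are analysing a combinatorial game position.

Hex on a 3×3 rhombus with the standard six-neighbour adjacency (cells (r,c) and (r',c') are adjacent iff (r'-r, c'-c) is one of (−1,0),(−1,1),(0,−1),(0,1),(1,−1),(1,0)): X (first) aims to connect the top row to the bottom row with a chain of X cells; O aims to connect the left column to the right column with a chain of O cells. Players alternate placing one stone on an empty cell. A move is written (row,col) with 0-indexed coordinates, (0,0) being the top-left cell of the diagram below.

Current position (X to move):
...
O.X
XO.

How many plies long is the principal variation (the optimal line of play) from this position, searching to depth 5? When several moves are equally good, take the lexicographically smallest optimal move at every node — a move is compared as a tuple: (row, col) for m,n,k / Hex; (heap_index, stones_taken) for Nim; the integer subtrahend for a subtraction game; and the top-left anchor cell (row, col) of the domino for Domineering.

PV length from [.../O.X/XO.]: 5 plies

ply 1, X at .../O.X/XO. | (0,0)=-1→X../O.X/XO.; (0,1)=-1→.X./O.X/XO.; (0,2)=+1→..X/O.X/XO.*; (1,1)=+1→.../OXX/XO.; (2,2)=-1→.../O.X/XOX
ply 2, O at ..X/O.X/XO. | (0,0)=-1→O.X/O.X/XO.*; (0,1)=-1→.OX/O.X/XO.; (1,1)=-1→..X/OOX/XO.; (2,2)=-1→..X/O.X/XOO
ply 3, X at O.X/O.X/XO. | (0,1)=+1→OXX/O.X/XO.*; (1,1)=+1→O.X/OXX/XO.; (2,2)=+1→O.X/O.X/XOX
ply 4, O at OXX/O.X/XO. | (1,1)=-1→OXX/OOX/XO.*; (2,2)=-1→OXX/O.X/XOO
ply 5, X at OXX/OOX/XO. | (2,2)=+1→OXX/OOX/XOX*
ply 6: OXX/OOX/XOX is terminal -1 (O); from .../O.X/XO. depth 5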